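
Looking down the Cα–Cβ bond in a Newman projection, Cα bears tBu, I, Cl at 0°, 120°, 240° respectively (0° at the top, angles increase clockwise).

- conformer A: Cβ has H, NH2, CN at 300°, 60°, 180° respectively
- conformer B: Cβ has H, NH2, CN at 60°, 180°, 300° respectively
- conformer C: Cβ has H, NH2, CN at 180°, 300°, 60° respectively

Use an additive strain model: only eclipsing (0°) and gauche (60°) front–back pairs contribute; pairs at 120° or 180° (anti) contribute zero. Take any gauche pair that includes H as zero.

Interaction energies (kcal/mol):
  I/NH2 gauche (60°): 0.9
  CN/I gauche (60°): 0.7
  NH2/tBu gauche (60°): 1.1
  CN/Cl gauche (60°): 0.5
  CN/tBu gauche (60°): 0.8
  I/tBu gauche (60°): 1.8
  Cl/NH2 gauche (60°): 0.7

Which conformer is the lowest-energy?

A is staggered. tBu at 0° is gauche with NH2 at 60° (1.1); I at 120° is gauche with NH2 at 60° (0.9); I at 120° is gauche with CN at 180° (0.7); Cl at 240° is gauche with CN at 180° (0.5). Total 3.2 kcal/mol.
B is staggered. tBu at 0° is gauche with CN at 300° (0.8); I at 120° is gauche with NH2 at 180° (0.9); Cl at 240° is gauche with NH2 at 180° (0.7); Cl at 240° is gauche with CN at 300° (0.5). Total 2.9 kcal/mol.
C is staggered. tBu at 0° is gauche with NH2 at 300° (1.1); tBu at 0° is gauche with CN at 60° (0.8); I at 120° is gauche with CN at 60° (0.7); Cl at 240° is gauche with NH2 at 300° (0.7). Total 3.3 kcal/mol.
B has the lowest total (2.9 kcal/mol).

B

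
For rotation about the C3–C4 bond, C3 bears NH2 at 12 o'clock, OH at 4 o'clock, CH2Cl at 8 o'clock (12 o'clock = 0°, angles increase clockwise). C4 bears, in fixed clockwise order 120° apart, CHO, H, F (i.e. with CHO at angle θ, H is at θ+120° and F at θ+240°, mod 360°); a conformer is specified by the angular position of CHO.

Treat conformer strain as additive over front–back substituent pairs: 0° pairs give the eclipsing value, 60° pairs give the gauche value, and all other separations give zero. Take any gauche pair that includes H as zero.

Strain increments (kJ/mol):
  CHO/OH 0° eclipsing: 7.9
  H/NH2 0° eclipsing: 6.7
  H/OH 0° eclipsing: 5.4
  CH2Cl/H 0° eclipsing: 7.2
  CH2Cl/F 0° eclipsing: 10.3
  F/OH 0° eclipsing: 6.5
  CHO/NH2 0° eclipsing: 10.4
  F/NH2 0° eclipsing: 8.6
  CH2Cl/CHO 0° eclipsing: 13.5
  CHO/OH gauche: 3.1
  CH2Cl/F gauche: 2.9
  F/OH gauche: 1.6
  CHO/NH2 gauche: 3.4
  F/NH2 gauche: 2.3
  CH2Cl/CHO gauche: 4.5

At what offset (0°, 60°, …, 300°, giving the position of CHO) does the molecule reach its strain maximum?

CHO at 0° (eclipsed): NH2(0°)/CHO(0°) eclipsed 10.4; OH(120°)/H(120°) eclipsed 5.4; CH2Cl(240°)/F(240°) eclipsed 10.3 → 26.1 kJ/mol.
CHO at 60° (staggered): NH2(0°)/CHO(60°) gauche 3.4; NH2(0°)/F(300°) gauche 2.3; OH(120°)/CHO(60°) gauche 3.1; CH2Cl(240°)/F(300°) gauche 2.9 → 11.7 kJ/mol.
CHO at 120° (eclipsed): NH2(0°)/F(0°) eclipsed 8.6; OH(120°)/CHO(120°) eclipsed 7.9; CH2Cl(240°)/H(240°) eclipsed 7.2 → 23.7 kJ/mol.
CHO at 180° (staggered): NH2(0°)/F(60°) gauche 2.3; OH(120°)/CHO(180°) gauche 3.1; OH(120°)/F(60°) gauche 1.6; CH2Cl(240°)/CHO(180°) gauche 4.5 → 11.5 kJ/mol.
CHO at 240° (eclipsed): NH2(0°)/H(0°) eclipsed 6.7; OH(120°)/F(120°) eclipsed 6.5; CH2Cl(240°)/CHO(240°) eclipsed 13.5 → 26.7 kJ/mol.
CHO at 300° (staggered): NH2(0°)/CHO(300°) gauche 3.4; OH(120°)/F(180°) gauche 1.6; CH2Cl(240°)/CHO(300°) gauche 4.5; CH2Cl(240°)/F(180°) gauche 2.9 → 12.4 kJ/mol.
The maximum (26.7 kJ/mol) occurs with CHO at 240°.

240°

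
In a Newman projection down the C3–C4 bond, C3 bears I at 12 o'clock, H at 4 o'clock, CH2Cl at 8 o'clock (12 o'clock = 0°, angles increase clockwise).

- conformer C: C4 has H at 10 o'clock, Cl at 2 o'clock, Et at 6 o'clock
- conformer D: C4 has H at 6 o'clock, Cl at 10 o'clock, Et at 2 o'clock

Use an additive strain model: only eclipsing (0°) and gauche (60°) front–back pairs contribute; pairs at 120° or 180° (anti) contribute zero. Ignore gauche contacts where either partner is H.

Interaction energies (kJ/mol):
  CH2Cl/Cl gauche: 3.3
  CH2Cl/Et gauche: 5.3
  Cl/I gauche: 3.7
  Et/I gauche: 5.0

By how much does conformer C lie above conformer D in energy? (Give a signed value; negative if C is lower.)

C (staggered): I(0°)/Cl(60°) gauche 3.7; CH2Cl(240°)/Et(180°) gauche 5.3 → 9.0 kJ/mol.
D (staggered): I(0°)/Cl(300°) gauche 3.7; I(0°)/Et(60°) gauche 5.0; CH2Cl(240°)/Cl(300°) gauche 3.3 → 12.0 kJ/mol.
E(C) − E(D) = 9.0 − 12.0 = -3.0 kJ/mol.

-3.0 kJ/mol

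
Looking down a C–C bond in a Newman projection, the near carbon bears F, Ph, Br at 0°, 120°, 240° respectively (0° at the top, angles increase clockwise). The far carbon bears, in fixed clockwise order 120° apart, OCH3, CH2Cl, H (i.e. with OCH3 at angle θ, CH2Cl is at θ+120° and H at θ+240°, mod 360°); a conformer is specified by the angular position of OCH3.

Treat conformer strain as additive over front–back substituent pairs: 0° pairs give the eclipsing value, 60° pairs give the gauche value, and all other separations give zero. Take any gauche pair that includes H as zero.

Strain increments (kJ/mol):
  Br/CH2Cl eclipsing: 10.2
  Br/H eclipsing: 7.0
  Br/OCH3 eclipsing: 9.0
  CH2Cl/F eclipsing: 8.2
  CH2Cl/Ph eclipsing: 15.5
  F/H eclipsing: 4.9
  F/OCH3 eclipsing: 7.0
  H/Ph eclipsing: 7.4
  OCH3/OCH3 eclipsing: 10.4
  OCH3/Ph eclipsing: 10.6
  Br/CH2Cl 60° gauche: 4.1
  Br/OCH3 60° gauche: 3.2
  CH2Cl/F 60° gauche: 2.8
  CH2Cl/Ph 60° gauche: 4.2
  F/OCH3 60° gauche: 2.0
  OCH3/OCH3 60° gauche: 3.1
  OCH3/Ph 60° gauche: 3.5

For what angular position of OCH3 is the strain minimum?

300°

OCH3 at 0° (eclipsed): F–OCH3 eclipsed, Ph–CH2Cl eclipsed, Br–H eclipsed; 7.0 + 15.5 + 7.0 = 29.5 kJ/mol.
OCH3 at 60° (staggered): F–OCH3 gauche, Ph–OCH3 gauche, Ph–CH2Cl gauche, Br–CH2Cl gauche; 2.0 + 3.5 + 4.2 + 4.1 = 13.8 kJ/mol.
OCH3 at 120° (eclipsed): F–H eclipsed, Ph–OCH3 eclipsed, Br–CH2Cl eclipsed; 4.9 + 10.6 + 10.2 = 25.7 kJ/mol.
OCH3 at 180° (staggered): F–CH2Cl gauche, Ph–OCH3 gauche, Br–OCH3 gauche, Br–CH2Cl gauche; 2.8 + 3.5 + 3.2 + 4.1 = 13.6 kJ/mol.
OCH3 at 240° (eclipsed): F–CH2Cl eclipsed, Ph–H eclipsed, Br–OCH3 eclipsed; 8.2 + 7.4 + 9.0 = 24.6 kJ/mol.
OCH3 at 300° (staggered): F–OCH3 gauche, F–CH2Cl gauche, Ph–CH2Cl gauche, Br–OCH3 gauche; 2.0 + 2.8 + 4.2 + 3.2 = 12.2 kJ/mol.
The minimum (12.2 kJ/mol) occurs with OCH3 at 300°.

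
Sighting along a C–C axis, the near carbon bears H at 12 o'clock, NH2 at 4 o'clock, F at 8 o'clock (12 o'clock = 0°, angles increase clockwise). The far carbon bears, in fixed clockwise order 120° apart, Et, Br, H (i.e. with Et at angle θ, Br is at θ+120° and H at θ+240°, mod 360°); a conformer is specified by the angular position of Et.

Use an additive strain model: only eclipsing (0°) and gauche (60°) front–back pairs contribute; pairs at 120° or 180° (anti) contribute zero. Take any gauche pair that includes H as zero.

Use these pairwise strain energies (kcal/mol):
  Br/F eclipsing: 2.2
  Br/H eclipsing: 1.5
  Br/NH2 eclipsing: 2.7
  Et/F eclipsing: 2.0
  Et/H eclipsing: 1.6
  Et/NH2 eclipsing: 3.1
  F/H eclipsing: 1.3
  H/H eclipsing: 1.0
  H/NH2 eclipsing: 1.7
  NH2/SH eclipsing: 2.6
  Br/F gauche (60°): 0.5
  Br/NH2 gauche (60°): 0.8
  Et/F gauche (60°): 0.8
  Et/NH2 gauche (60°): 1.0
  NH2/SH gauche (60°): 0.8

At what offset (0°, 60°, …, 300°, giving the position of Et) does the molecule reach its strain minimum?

Et at 0° (eclipsed): H(0°)/Et(0°) eclipsed 1.6; NH2(120°)/Br(120°) eclipsed 2.7; F(240°)/H(240°) eclipsed 1.3 → 5.6 kcal/mol.
Et at 60° (staggered): NH2(120°)/Et(60°) gauche 1.0; NH2(120°)/Br(180°) gauche 0.8; F(240°)/Br(180°) gauche 0.5 → 2.3 kcal/mol.
Et at 120° (eclipsed): H(0°)/H(0°) eclipsed 1.0; NH2(120°)/Et(120°) eclipsed 3.1; F(240°)/Br(240°) eclipsed 2.2 → 6.3 kcal/mol.
Et at 180° (staggered): NH2(120°)/Et(180°) gauche 1.0; F(240°)/Et(180°) gauche 0.8; F(240°)/Br(300°) gauche 0.5 → 2.3 kcal/mol.
Et at 240° (eclipsed): H(0°)/Br(0°) eclipsed 1.5; NH2(120°)/H(120°) eclipsed 1.7; F(240°)/Et(240°) eclipsed 2.0 → 5.2 kcal/mol.
Et at 300° (staggered): NH2(120°)/Br(60°) gauche 0.8; F(240°)/Et(300°) gauche 0.8 → 1.6 kcal/mol.
The minimum (1.6 kcal/mol) occurs with Et at 300°.

300°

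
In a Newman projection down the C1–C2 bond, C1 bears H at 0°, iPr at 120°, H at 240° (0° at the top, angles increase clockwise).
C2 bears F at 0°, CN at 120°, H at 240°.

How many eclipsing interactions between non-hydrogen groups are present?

Non-H eclipsing pairs: iPr(120°)/CN(120°) — 1 interaction.

1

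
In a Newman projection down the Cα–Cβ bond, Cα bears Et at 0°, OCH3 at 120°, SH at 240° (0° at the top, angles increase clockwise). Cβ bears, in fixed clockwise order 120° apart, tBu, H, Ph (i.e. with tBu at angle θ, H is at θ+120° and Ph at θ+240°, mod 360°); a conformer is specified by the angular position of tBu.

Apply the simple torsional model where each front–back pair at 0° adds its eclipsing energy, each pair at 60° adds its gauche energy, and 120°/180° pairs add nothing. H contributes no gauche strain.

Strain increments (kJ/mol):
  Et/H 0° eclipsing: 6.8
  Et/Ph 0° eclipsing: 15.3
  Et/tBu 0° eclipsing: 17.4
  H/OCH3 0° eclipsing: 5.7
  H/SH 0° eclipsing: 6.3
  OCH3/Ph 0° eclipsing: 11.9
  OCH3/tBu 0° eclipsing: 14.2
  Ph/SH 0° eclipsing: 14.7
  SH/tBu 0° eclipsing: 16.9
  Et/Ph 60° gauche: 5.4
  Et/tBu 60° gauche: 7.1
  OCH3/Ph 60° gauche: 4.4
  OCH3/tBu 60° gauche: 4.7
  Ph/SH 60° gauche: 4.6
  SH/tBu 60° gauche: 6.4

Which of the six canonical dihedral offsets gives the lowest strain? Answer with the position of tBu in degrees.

180°

tBu at 0° (eclipsed): Et(0°)/tBu(0°) eclipsed 17.4; OCH3(120°)/H(120°) eclipsed 5.7; SH(240°)/Ph(240°) eclipsed 14.7 → 37.8 kJ/mol.
tBu at 60° (staggered): Et(0°)/tBu(60°) gauche 7.1; Et(0°)/Ph(300°) gauche 5.4; OCH3(120°)/tBu(60°) gauche 4.7; SH(240°)/Ph(300°) gauche 4.6 → 21.8 kJ/mol.
tBu at 120° (eclipsed): Et(0°)/Ph(0°) eclipsed 15.3; OCH3(120°)/tBu(120°) eclipsed 14.2; SH(240°)/H(240°) eclipsed 6.3 → 35.8 kJ/mol.
tBu at 180° (staggered): Et(0°)/Ph(60°) gauche 5.4; OCH3(120°)/tBu(180°) gauche 4.7; OCH3(120°)/Ph(60°) gauche 4.4; SH(240°)/tBu(180°) gauche 6.4 → 20.9 kJ/mol.
tBu at 240° (eclipsed): Et(0°)/H(0°) eclipsed 6.8; OCH3(120°)/Ph(120°) eclipsed 11.9; SH(240°)/tBu(240°) eclipsed 16.9 → 35.6 kJ/mol.
tBu at 300° (staggered): Et(0°)/tBu(300°) gauche 7.1; OCH3(120°)/Ph(180°) gauche 4.4; SH(240°)/tBu(300°) gauche 6.4; SH(240°)/Ph(180°) gauche 4.6 → 22.5 kJ/mol.
The minimum (20.9 kJ/mol) occurs with tBu at 180°.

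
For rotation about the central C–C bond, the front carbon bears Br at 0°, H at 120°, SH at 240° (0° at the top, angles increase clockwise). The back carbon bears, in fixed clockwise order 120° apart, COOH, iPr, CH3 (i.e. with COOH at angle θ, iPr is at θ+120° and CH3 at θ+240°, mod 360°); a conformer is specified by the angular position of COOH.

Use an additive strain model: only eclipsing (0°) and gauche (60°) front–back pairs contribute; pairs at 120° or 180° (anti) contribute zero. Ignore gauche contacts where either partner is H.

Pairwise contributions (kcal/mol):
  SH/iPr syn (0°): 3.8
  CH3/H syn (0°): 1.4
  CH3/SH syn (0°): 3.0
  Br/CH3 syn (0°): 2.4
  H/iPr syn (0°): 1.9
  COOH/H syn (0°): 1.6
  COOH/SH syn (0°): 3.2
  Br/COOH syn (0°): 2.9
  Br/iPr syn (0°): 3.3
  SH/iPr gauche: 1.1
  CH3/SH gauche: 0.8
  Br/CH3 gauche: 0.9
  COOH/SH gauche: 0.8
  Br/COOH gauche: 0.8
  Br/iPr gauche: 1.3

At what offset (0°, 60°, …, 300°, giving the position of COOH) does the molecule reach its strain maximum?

240°

COOH at 0° (eclipsed): Br(0°)/COOH(0°) eclipsed 2.9; H(120°)/iPr(120°) eclipsed 1.9; SH(240°)/CH3(240°) eclipsed 3.0 → 7.8 kcal/mol.
COOH at 60° (staggered): Br(0°)/COOH(60°) gauche 0.8; Br(0°)/CH3(300°) gauche 0.9; SH(240°)/iPr(180°) gauche 1.1; SH(240°)/CH3(300°) gauche 0.8 → 3.6 kcal/mol.
COOH at 120° (eclipsed): Br(0°)/CH3(0°) eclipsed 2.4; H(120°)/COOH(120°) eclipsed 1.6; SH(240°)/iPr(240°) eclipsed 3.8 → 7.8 kcal/mol.
COOH at 180° (staggered): Br(0°)/iPr(300°) gauche 1.3; Br(0°)/CH3(60°) gauche 0.9; SH(240°)/COOH(180°) gauche 0.8; SH(240°)/iPr(300°) gauche 1.1 → 4.1 kcal/mol.
COOH at 240° (eclipsed): Br(0°)/iPr(0°) eclipsed 3.3; H(120°)/CH3(120°) eclipsed 1.4; SH(240°)/COOH(240°) eclipsed 3.2 → 7.9 kcal/mol.
COOH at 300° (staggered): Br(0°)/COOH(300°) gauche 0.8; Br(0°)/iPr(60°) gauche 1.3; SH(240°)/COOH(300°) gauche 0.8; SH(240°)/CH3(180°) gauche 0.8 → 3.7 kcal/mol.
The maximum (7.9 kcal/mol) occurs with COOH at 240°.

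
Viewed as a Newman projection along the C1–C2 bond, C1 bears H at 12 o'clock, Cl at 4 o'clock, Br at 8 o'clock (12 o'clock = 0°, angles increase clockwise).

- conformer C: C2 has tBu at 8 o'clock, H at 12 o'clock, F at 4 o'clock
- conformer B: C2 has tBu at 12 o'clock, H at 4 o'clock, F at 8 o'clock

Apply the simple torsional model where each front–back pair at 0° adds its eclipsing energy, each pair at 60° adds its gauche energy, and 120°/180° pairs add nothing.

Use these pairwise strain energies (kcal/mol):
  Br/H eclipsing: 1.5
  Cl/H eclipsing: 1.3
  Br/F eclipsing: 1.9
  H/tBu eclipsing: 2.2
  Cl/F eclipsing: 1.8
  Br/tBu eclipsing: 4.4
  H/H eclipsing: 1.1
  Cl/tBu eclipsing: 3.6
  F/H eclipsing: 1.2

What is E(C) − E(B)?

+1.9 kcal/mol

C is eclipsed. H at 0° is eclipsed with H at 0° (1.1); Cl at 120° is eclipsed with F at 120° (1.8); Br at 240° is eclipsed with tBu at 240° (4.4). Total 7.3 kcal/mol.
B is eclipsed. H at 0° is eclipsed with tBu at 0° (2.2); Cl at 120° is eclipsed with H at 120° (1.3); Br at 240° is eclipsed with F at 240° (1.9). Total 5.4 kcal/mol.
E(C) − E(B) = 7.3 − 5.4 = +1.9 kcal/mol.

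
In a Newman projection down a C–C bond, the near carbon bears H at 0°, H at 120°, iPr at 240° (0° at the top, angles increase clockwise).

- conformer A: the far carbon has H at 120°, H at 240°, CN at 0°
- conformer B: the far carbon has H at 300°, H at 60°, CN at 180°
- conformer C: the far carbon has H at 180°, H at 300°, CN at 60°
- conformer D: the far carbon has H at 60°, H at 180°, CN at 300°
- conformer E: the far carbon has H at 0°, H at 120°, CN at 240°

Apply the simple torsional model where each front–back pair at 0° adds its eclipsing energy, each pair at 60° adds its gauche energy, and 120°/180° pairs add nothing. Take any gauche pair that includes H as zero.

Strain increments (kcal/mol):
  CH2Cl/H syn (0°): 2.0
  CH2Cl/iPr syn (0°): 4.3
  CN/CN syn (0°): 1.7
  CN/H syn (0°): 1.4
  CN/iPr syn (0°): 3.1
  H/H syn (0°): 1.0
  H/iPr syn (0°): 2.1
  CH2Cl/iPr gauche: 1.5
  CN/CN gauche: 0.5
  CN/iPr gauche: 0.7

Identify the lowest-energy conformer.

A (eclipsed): H–CN eclipsed, H–H eclipsed, iPr–H eclipsed; 1.4 + 1.0 + 2.1 = 4.5 kcal/mol.
B (staggered): iPr–CN gauche; 0.7 = 0.7 kcal/mol.
C (staggered): no non-H gauche contacts → 0.0 kcal/mol.
D (staggered): iPr–CN gauche; 0.7 = 0.7 kcal/mol.
E (eclipsed): H–H eclipsed, H–H eclipsed, iPr–CN eclipsed; 1.0 + 1.0 + 3.1 = 5.1 kcal/mol.
C has the lowest total (0.0 kcal/mol).

C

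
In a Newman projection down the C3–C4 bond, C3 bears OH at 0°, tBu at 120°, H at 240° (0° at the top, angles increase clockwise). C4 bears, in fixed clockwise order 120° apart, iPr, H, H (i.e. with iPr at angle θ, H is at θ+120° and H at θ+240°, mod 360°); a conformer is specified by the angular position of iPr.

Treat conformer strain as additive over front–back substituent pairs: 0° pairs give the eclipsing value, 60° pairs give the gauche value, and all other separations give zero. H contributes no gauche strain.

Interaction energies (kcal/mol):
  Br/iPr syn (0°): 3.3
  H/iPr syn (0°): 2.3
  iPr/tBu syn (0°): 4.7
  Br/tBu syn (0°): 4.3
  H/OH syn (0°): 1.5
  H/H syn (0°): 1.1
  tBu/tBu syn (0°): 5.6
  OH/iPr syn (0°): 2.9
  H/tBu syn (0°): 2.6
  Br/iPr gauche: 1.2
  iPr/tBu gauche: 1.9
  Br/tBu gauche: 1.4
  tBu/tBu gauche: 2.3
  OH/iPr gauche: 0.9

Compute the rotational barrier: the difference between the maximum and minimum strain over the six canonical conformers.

6.4 kcal/mol

iPr at 0° (eclipsed): OH(0°)/iPr(0°) eclipsed 2.9; tBu(120°)/H(120°) eclipsed 2.6; H(240°)/H(240°) eclipsed 1.1 → 6.6 kcal/mol.
iPr at 60° (staggered): OH(0°)/iPr(60°) gauche 0.9; tBu(120°)/iPr(60°) gauche 1.9 → 2.8 kcal/mol.
iPr at 120° (eclipsed): OH(0°)/H(0°) eclipsed 1.5; tBu(120°)/iPr(120°) eclipsed 4.7; H(240°)/H(240°) eclipsed 1.1 → 7.3 kcal/mol.
iPr at 180° (staggered): tBu(120°)/iPr(180°) gauche 1.9 → 1.9 kcal/mol.
iPr at 240° (eclipsed): OH(0°)/H(0°) eclipsed 1.5; tBu(120°)/H(120°) eclipsed 2.6; H(240°)/iPr(240°) eclipsed 2.3 → 6.4 kcal/mol.
iPr at 300° (staggered): OH(0°)/iPr(300°) gauche 0.9 → 0.9 kcal/mol.
Max at 120° (7.3 kcal/mol), min at 300° (0.9 kcal/mol); barrier = 6.4 kcal/mol.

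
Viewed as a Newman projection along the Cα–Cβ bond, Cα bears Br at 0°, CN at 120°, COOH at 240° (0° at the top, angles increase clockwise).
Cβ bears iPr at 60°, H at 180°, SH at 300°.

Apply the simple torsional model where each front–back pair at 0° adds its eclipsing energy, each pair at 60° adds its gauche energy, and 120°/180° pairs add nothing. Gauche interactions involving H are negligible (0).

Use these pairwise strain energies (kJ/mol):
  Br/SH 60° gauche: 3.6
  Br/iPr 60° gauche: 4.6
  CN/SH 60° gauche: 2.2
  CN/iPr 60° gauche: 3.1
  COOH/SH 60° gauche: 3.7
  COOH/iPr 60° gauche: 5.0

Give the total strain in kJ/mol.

This conformer (staggered): Br–iPr gauche, Br–SH gauche, CN–iPr gauche, COOH–SH gauche; 4.6 + 3.6 + 3.1 + 3.7 = 15.0 kJ/mol.

15.0 kJ/mol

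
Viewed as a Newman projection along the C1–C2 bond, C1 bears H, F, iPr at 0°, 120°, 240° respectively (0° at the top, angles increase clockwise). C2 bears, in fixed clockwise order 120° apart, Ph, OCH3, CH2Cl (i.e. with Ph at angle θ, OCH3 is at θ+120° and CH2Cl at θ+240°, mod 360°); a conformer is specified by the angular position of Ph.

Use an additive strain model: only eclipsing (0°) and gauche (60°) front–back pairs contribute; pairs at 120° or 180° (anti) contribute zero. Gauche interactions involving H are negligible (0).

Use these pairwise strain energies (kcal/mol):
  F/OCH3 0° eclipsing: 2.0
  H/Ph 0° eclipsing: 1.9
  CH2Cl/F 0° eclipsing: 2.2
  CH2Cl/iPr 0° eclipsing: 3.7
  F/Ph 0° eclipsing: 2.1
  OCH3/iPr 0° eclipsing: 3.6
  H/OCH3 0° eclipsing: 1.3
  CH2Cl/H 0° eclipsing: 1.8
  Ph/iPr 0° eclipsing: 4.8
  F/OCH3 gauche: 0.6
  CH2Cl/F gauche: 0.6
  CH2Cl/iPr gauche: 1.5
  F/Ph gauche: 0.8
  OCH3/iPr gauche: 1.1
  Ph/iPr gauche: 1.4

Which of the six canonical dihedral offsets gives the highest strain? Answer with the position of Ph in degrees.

Ph at 0° is eclipsed. H at 0° is eclipsed with Ph at 0° (1.9); F at 120° is eclipsed with OCH3 at 120° (2.0); iPr at 240° is eclipsed with CH2Cl at 240° (3.7). Total 7.6 kcal/mol.
Ph at 60° is staggered. F at 120° is gauche with Ph at 60° (0.8); F at 120° is gauche with OCH3 at 180° (0.6); iPr at 240° is gauche with OCH3 at 180° (1.1); iPr at 240° is gauche with CH2Cl at 300° (1.5). Total 4.0 kcal/mol.
Ph at 120° is eclipsed. H at 0° is eclipsed with CH2Cl at 0° (1.8); F at 120° is eclipsed with Ph at 120° (2.1); iPr at 240° is eclipsed with OCH3 at 240° (3.6). Total 7.5 kcal/mol.
Ph at 180° is staggered. F at 120° is gauche with Ph at 180° (0.8); F at 120° is gauche with CH2Cl at 60° (0.6); iPr at 240° is gauche with Ph at 180° (1.4); iPr at 240° is gauche with OCH3 at 300° (1.1). Total 3.9 kcal/mol.
Ph at 240° is eclipsed. H at 0° is eclipsed with OCH3 at 0° (1.3); F at 120° is eclipsed with CH2Cl at 120° (2.2); iPr at 240° is eclipsed with Ph at 240° (4.8). Total 8.3 kcal/mol.
Ph at 300° is staggered. F at 120° is gauche with OCH3 at 60° (0.6); F at 120° is gauche with CH2Cl at 180° (0.6); iPr at 240° is gauche with Ph at 300° (1.4); iPr at 240° is gauche with CH2Cl at 180° (1.5). Total 4.1 kcal/mol.
The maximum (8.3 kcal/mol) occurs with Ph at 240°.

240°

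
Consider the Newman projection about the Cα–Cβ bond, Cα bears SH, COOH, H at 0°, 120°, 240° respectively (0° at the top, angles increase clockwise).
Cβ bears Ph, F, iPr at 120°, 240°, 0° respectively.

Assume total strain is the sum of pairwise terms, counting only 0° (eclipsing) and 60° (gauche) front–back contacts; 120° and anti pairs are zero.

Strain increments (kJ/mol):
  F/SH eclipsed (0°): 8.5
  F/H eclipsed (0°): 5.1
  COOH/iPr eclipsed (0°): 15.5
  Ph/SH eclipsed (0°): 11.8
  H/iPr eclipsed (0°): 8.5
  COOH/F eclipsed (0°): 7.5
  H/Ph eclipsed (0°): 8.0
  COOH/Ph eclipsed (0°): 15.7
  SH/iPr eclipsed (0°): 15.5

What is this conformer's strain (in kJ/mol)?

36.3 kJ/mol

This conformer (eclipsed): SH–iPr eclipsed, COOH–Ph eclipsed, H–F eclipsed; 15.5 + 15.7 + 5.1 = 36.3 kJ/mol.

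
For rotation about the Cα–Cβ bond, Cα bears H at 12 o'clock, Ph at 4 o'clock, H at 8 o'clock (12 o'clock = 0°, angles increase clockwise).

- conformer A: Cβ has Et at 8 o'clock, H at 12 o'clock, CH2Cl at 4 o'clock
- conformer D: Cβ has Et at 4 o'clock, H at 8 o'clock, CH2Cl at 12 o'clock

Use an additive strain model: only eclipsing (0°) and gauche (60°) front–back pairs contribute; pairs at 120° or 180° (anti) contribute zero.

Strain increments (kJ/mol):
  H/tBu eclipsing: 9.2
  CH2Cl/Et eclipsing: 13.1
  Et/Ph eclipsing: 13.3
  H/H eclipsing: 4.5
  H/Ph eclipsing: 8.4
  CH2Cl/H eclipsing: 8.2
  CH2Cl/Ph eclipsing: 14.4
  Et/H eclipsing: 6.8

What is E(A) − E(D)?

A (eclipsed): H(0°)/H(0°) eclipsed 4.5; Ph(120°)/CH2Cl(120°) eclipsed 14.4; H(240°)/Et(240°) eclipsed 6.8 → 25.7 kJ/mol.
D (eclipsed): H(0°)/CH2Cl(0°) eclipsed 8.2; Ph(120°)/Et(120°) eclipsed 13.3; H(240°)/H(240°) eclipsed 4.5 → 26.0 kJ/mol.
E(A) − E(D) = 25.7 − 26.0 = -0.3 kJ/mol.

-0.3 kJ/mol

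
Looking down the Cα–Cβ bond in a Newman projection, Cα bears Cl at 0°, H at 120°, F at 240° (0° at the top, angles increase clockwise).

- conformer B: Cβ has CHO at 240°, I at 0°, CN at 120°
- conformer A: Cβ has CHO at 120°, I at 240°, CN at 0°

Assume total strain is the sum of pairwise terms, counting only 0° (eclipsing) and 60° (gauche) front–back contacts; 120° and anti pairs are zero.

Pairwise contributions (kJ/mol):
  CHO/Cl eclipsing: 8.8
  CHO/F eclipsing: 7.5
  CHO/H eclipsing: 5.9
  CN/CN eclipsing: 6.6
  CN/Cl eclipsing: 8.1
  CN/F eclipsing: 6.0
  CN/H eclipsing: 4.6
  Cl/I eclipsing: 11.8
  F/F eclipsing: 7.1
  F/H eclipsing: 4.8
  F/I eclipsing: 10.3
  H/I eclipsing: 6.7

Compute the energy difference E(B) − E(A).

-0.4 kJ/mol

B (eclipsed): Cl–I eclipsed, H–CN eclipsed, F–CHO eclipsed; 11.8 + 4.6 + 7.5 = 23.9 kJ/mol.
A (eclipsed): Cl–CN eclipsed, H–CHO eclipsed, F–I eclipsed; 8.1 + 5.9 + 10.3 = 24.3 kJ/mol.
E(B) − E(A) = 23.9 − 24.3 = -0.4 kJ/mol.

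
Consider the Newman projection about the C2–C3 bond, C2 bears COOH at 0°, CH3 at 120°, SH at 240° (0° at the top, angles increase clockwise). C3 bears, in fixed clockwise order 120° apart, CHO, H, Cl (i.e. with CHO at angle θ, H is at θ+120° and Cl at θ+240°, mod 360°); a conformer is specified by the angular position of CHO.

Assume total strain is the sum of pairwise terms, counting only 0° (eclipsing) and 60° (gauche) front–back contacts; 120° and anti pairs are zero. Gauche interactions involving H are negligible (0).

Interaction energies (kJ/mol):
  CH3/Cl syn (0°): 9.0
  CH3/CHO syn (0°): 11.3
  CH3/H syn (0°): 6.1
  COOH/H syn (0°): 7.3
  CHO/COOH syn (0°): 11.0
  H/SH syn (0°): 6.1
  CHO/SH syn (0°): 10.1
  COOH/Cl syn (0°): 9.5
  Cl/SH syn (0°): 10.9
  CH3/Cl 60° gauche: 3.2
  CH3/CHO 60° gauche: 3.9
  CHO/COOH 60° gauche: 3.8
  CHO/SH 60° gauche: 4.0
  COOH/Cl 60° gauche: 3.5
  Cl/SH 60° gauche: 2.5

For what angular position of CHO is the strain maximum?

0°

CHO at 0° (eclipsed): COOH–CHO eclipsed, CH3–H eclipsed, SH–Cl eclipsed; 11.0 + 6.1 + 10.9 = 28.0 kJ/mol.
CHO at 60° (staggered): COOH–CHO gauche, COOH–Cl gauche, CH3–CHO gauche, SH–Cl gauche; 3.8 + 3.5 + 3.9 + 2.5 = 13.7 kJ/mol.
CHO at 120° (eclipsed): COOH–Cl eclipsed, CH3–CHO eclipsed, SH–H eclipsed; 9.5 + 11.3 + 6.1 = 26.9 kJ/mol.
CHO at 180° (staggered): COOH–Cl gauche, CH3–CHO gauche, CH3–Cl gauche, SH–CHO gauche; 3.5 + 3.9 + 3.2 + 4.0 = 14.6 kJ/mol.
CHO at 240° (eclipsed): COOH–H eclipsed, CH3–Cl eclipsed, SH–CHO eclipsed; 7.3 + 9.0 + 10.1 = 26.4 kJ/mol.
CHO at 300° (staggered): COOH–CHO gauche, CH3–Cl gauche, SH–CHO gauche, SH–Cl gauche; 3.8 + 3.2 + 4.0 + 2.5 = 13.5 kJ/mol.
The maximum (28.0 kJ/mol) occurs with CHO at 0°.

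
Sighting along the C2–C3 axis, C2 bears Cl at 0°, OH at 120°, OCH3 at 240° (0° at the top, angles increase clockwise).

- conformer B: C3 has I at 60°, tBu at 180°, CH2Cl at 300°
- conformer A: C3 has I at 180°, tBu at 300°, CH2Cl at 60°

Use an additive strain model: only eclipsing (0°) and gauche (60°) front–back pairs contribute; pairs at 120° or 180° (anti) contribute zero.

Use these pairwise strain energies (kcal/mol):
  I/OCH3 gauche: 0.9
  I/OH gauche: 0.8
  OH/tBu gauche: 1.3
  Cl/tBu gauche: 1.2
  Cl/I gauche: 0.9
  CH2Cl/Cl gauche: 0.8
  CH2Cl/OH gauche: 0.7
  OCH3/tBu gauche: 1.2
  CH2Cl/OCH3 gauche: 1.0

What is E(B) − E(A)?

+0.4 kcal/mol

B (staggered): Cl–I gauche, Cl–CH2Cl gauche, OH–I gauche, OH–tBu gauche, OCH3–tBu gauche, OCH3–CH2Cl gauche; 0.9 + 0.8 + 0.8 + 1.3 + 1.2 + 1.0 = 6.0 kcal/mol.
A (staggered): Cl–tBu gauche, Cl–CH2Cl gauche, OH–I gauche, OH–CH2Cl gauche, OCH3–I gauche, OCH3–tBu gauche; 1.2 + 0.8 + 0.8 + 0.7 + 0.9 + 1.2 = 5.6 kcal/mol.
E(B) − E(A) = 6.0 − 5.6 = +0.4 kcal/mol.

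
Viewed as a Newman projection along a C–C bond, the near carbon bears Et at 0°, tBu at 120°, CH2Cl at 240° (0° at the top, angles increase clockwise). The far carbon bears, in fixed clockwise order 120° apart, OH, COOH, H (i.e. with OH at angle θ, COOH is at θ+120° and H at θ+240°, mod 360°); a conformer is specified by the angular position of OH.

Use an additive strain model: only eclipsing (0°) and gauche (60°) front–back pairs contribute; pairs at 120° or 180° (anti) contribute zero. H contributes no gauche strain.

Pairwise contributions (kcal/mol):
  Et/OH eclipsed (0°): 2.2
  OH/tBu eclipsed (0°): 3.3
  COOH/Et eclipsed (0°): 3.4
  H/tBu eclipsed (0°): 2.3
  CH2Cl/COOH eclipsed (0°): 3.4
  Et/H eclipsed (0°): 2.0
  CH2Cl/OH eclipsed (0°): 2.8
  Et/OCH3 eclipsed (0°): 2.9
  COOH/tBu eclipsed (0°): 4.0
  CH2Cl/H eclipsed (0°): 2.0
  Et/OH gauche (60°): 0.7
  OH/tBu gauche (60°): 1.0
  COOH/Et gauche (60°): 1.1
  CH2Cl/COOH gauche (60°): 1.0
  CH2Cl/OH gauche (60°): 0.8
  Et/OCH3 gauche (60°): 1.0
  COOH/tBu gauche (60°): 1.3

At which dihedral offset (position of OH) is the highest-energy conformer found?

OH at 0° (eclipsed): Et(0°)/OH(0°) eclipsed 2.2; tBu(120°)/COOH(120°) eclipsed 4.0; CH2Cl(240°)/H(240°) eclipsed 2.0 → 8.2 kcal/mol.
OH at 60° (staggered): Et(0°)/OH(60°) gauche 0.7; tBu(120°)/OH(60°) gauche 1.0; tBu(120°)/COOH(180°) gauche 1.3; CH2Cl(240°)/COOH(180°) gauche 1.0 → 4.0 kcal/mol.
OH at 120° (eclipsed): Et(0°)/H(0°) eclipsed 2.0; tBu(120°)/OH(120°) eclipsed 3.3; CH2Cl(240°)/COOH(240°) eclipsed 3.4 → 8.7 kcal/mol.
OH at 180° (staggered): Et(0°)/COOH(300°) gauche 1.1; tBu(120°)/OH(180°) gauche 1.0; CH2Cl(240°)/OH(180°) gauche 0.8; CH2Cl(240°)/COOH(300°) gauche 1.0 → 3.9 kcal/mol.
OH at 240° (eclipsed): Et(0°)/COOH(0°) eclipsed 3.4; tBu(120°)/H(120°) eclipsed 2.3; CH2Cl(240°)/OH(240°) eclipsed 2.8 → 8.5 kcal/mol.
OH at 300° (staggered): Et(0°)/OH(300°) gauche 0.7; Et(0°)/COOH(60°) gauche 1.1; tBu(120°)/COOH(60°) gauche 1.3; CH2Cl(240°)/OH(300°) gauche 0.8 → 3.9 kcal/mol.
The maximum (8.7 kcal/mol) occurs with OH at 120°.

120°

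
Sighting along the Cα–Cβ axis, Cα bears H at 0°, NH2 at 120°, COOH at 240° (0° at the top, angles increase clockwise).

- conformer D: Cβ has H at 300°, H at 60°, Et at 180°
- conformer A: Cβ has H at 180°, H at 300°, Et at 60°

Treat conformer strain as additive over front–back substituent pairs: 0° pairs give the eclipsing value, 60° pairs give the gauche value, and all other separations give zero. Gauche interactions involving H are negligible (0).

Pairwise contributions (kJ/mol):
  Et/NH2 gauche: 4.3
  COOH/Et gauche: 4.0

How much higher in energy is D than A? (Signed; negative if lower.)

D is staggered. NH2 at 120° is gauche with Et at 180° (4.3); COOH at 240° is gauche with Et at 180° (4.0). Total 8.3 kJ/mol.
A is staggered. NH2 at 120° is gauche with Et at 60° (4.3). Total 4.3 kJ/mol.
E(D) − E(A) = 8.3 − 4.3 = +4.0 kJ/mol.

+4.0 kJ/mol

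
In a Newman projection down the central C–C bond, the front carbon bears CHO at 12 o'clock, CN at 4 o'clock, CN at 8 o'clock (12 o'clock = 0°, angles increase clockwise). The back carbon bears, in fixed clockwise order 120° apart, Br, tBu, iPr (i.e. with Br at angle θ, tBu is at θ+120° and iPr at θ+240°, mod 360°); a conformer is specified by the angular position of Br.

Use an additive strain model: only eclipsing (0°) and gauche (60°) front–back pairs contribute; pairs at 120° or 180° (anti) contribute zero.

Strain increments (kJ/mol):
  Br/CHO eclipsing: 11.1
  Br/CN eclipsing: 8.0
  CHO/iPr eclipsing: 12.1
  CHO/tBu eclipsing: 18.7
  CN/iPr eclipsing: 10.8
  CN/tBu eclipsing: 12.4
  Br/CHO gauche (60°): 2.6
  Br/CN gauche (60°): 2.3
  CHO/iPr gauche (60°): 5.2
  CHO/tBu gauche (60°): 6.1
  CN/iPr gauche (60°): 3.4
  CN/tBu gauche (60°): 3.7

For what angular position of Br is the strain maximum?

240°

Br at 0° is eclipsed. CHO at 0° is eclipsed with Br at 0° (11.1); CN at 120° is eclipsed with tBu at 120° (12.4); CN at 240° is eclipsed with iPr at 240° (10.8). Total 34.3 kJ/mol.
Br at 60° is staggered. CHO at 0° is gauche with Br at 60° (2.6); CHO at 0° is gauche with iPr at 300° (5.2); CN at 120° is gauche with Br at 60° (2.3); CN at 120° is gauche with tBu at 180° (3.7); CN at 240° is gauche with tBu at 180° (3.7); CN at 240° is gauche with iPr at 300° (3.4). Total 20.9 kJ/mol.
Br at 120° is eclipsed. CHO at 0° is eclipsed with iPr at 0° (12.1); CN at 120° is eclipsed with Br at 120° (8.0); CN at 240° is eclipsed with tBu at 240° (12.4). Total 32.5 kJ/mol.
Br at 180° is staggered. CHO at 0° is gauche with tBu at 300° (6.1); CHO at 0° is gauche with iPr at 60° (5.2); CN at 120° is gauche with Br at 180° (2.3); CN at 120° is gauche with iPr at 60° (3.4); CN at 240° is gauche with Br at 180° (2.3); CN at 240° is gauche with tBu at 300° (3.7). Total 23.0 kJ/mol.
Br at 240° is eclipsed. CHO at 0° is eclipsed with tBu at 0° (18.7); CN at 120° is eclipsed with iPr at 120° (10.8); CN at 240° is eclipsed with Br at 240° (8.0). Total 37.5 kJ/mol.
Br at 300° is staggered. CHO at 0° is gauche with Br at 300° (2.6); CHO at 0° is gauche with tBu at 60° (6.1); CN at 120° is gauche with tBu at 60° (3.7); CN at 120° is gauche with iPr at 180° (3.4); CN at 240° is gauche with Br at 300° (2.3); CN at 240° is gauche with iPr at 180° (3.4). Total 21.5 kJ/mol.
The maximum (37.5 kJ/mol) occurs with Br at 240°.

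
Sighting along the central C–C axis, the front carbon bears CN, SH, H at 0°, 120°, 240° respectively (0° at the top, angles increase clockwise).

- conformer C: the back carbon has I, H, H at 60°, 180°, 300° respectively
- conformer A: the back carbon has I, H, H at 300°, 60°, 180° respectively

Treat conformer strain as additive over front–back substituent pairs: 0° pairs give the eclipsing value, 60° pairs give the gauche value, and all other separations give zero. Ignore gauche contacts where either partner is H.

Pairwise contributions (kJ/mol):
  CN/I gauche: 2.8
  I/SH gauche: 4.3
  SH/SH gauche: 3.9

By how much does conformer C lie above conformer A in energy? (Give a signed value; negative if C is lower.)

+4.3 kJ/mol

C is staggered. CN at 0° is gauche with I at 60° (2.8); SH at 120° is gauche with I at 60° (4.3). Total 7.1 kJ/mol.
A is staggered. CN at 0° is gauche with I at 300° (2.8). Total 2.8 kJ/mol.
E(C) − E(A) = 7.1 − 2.8 = +4.3 kJ/mol.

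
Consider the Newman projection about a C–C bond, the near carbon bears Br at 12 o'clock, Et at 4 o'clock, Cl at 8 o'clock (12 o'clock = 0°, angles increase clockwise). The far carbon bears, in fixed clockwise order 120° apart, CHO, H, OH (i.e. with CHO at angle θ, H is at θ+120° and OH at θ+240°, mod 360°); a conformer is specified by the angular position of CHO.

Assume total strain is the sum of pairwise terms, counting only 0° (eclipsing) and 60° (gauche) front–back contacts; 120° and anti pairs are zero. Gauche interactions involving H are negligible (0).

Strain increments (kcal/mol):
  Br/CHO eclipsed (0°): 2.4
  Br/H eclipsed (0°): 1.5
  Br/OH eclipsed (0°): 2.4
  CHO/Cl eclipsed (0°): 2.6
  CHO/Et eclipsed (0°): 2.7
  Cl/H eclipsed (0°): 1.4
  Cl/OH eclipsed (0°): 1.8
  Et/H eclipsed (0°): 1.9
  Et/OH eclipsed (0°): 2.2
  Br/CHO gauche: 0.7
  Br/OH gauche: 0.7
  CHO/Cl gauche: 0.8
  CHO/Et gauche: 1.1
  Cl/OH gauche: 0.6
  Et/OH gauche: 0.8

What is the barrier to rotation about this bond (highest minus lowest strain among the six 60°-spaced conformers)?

3.6 kcal/mol

CHO at 0° (eclipsed): Br(0°)/CHO(0°) eclipsed 2.4; Et(120°)/H(120°) eclipsed 1.9; Cl(240°)/OH(240°) eclipsed 1.8 → 6.1 kcal/mol.
CHO at 60° (staggered): Br(0°)/CHO(60°) gauche 0.7; Br(0°)/OH(300°) gauche 0.7; Et(120°)/CHO(60°) gauche 1.1; Cl(240°)/OH(300°) gauche 0.6 → 3.1 kcal/mol.
CHO at 120° (eclipsed): Br(0°)/OH(0°) eclipsed 2.4; Et(120°)/CHO(120°) eclipsed 2.7; Cl(240°)/H(240°) eclipsed 1.4 → 6.5 kcal/mol.
CHO at 180° (staggered): Br(0°)/OH(60°) gauche 0.7; Et(120°)/CHO(180°) gauche 1.1; Et(120°)/OH(60°) gauche 0.8; Cl(240°)/CHO(180°) gauche 0.8 → 3.4 kcal/mol.
CHO at 240° (eclipsed): Br(0°)/H(0°) eclipsed 1.5; Et(120°)/OH(120°) eclipsed 2.2; Cl(240°)/CHO(240°) eclipsed 2.6 → 6.3 kcal/mol.
CHO at 300° (staggered): Br(0°)/CHO(300°) gauche 0.7; Et(120°)/OH(180°) gauche 0.8; Cl(240°)/CHO(300°) gauche 0.8; Cl(240°)/OH(180°) gauche 0.6 → 2.9 kcal/mol.
Max at 120° (6.5 kcal/mol), min at 300° (2.9 kcal/mol); barrier = 3.6 kcal/mol.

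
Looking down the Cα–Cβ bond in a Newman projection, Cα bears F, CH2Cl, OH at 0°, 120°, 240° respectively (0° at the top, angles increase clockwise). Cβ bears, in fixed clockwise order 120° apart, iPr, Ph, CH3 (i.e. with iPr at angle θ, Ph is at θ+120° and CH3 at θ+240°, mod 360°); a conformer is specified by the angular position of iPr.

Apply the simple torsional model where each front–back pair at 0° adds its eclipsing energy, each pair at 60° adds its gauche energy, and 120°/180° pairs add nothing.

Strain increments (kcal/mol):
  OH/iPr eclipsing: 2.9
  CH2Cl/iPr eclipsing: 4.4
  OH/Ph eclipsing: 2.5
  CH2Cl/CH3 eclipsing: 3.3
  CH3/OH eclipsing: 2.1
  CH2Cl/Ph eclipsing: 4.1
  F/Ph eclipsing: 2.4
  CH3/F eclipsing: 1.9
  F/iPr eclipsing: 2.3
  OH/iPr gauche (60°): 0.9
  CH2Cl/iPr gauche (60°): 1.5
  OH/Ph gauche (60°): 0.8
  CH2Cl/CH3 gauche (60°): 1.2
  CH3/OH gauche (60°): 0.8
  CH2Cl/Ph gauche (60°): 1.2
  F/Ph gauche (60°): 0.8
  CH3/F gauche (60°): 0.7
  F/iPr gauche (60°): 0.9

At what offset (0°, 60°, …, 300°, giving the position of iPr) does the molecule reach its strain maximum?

120°

iPr at 0° (eclipsed): F(0°)/iPr(0°) eclipsed 2.3; CH2Cl(120°)/Ph(120°) eclipsed 4.1; OH(240°)/CH3(240°) eclipsed 2.1 → 8.5 kcal/mol.
iPr at 60° (staggered): F(0°)/iPr(60°) gauche 0.9; F(0°)/CH3(300°) gauche 0.7; CH2Cl(120°)/iPr(60°) gauche 1.5; CH2Cl(120°)/Ph(180°) gauche 1.2; OH(240°)/Ph(180°) gauche 0.8; OH(240°)/CH3(300°) gauche 0.8 → 5.9 kcal/mol.
iPr at 120° (eclipsed): F(0°)/CH3(0°) eclipsed 1.9; CH2Cl(120°)/iPr(120°) eclipsed 4.4; OH(240°)/Ph(240°) eclipsed 2.5 → 8.8 kcal/mol.
iPr at 180° (staggered): F(0°)/Ph(300°) gauche 0.8; F(0°)/CH3(60°) gauche 0.7; CH2Cl(120°)/iPr(180°) gauche 1.5; CH2Cl(120°)/CH3(60°) gauche 1.2; OH(240°)/iPr(180°) gauche 0.9; OH(240°)/Ph(300°) gauche 0.8 → 5.9 kcal/mol.
iPr at 240° (eclipsed): F(0°)/Ph(0°) eclipsed 2.4; CH2Cl(120°)/CH3(120°) eclipsed 3.3; OH(240°)/iPr(240°) eclipsed 2.9 → 8.6 kcal/mol.
iPr at 300° (staggered): F(0°)/iPr(300°) gauche 0.9; F(0°)/Ph(60°) gauche 0.8; CH2Cl(120°)/Ph(60°) gauche 1.2; CH2Cl(120°)/CH3(180°) gauche 1.2; OH(240°)/iPr(300°) gauche 0.9; OH(240°)/CH3(180°) gauche 0.8 → 5.8 kcal/mol.
The maximum (8.8 kcal/mol) occurs with iPr at 120°.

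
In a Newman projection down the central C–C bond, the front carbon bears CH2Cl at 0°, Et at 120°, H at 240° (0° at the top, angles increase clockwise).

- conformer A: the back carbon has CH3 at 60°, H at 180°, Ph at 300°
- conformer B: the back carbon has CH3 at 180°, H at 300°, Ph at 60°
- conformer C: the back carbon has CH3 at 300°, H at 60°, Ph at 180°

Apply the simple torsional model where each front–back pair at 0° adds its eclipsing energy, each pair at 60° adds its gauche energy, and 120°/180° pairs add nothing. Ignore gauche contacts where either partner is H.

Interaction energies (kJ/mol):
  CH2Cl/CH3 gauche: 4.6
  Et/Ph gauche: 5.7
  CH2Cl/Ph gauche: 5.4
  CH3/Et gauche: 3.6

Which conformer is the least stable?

A (staggered): CH2Cl(0°)/CH3(60°) gauche 4.6; CH2Cl(0°)/Ph(300°) gauche 5.4; Et(120°)/CH3(60°) gauche 3.6 → 13.6 kJ/mol.
B (staggered): CH2Cl(0°)/Ph(60°) gauche 5.4; Et(120°)/CH3(180°) gauche 3.6; Et(120°)/Ph(60°) gauche 5.7 → 14.7 kJ/mol.
C (staggered): CH2Cl(0°)/CH3(300°) gauche 4.6; Et(120°)/Ph(180°) gauche 5.7 → 10.3 kJ/mol.
B has the highest total (14.7 kJ/mol).

B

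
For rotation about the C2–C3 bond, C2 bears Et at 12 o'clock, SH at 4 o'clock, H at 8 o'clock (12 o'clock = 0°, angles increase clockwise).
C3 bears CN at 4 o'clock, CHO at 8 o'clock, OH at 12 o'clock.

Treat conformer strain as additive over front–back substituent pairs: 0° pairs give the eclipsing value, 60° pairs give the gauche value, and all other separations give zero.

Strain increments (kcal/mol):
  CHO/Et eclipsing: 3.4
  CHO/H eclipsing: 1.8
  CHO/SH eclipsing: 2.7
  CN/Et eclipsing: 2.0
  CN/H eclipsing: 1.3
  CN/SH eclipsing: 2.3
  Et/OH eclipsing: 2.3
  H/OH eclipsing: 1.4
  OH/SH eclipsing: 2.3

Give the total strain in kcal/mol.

6.4 kcal/mol

This conformer (eclipsed): Et(0°)/OH(0°) eclipsed 2.3; SH(120°)/CN(120°) eclipsed 2.3; H(240°)/CHO(240°) eclipsed 1.8 → 6.4 kcal/mol.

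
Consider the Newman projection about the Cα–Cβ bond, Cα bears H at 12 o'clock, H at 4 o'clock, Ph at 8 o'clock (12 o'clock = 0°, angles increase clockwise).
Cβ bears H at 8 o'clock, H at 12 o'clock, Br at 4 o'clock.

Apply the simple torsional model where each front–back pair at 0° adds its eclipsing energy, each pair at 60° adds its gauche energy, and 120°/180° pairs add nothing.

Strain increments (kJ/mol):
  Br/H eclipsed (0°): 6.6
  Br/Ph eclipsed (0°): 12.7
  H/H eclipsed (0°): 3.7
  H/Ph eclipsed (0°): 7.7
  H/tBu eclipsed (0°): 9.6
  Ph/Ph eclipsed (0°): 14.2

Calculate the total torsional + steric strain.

18.0 kJ/mol

This conformer (eclipsed): H(0°)/H(0°) eclipsed 3.7; H(120°)/Br(120°) eclipsed 6.6; Ph(240°)/H(240°) eclipsed 7.7 → 18.0 kJ/mol.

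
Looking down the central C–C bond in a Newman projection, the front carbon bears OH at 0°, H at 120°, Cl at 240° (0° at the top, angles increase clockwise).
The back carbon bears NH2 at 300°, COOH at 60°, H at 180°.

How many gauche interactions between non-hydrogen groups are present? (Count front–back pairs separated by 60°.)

Non-H gauche pairs: OH(0°)/NH2(300°); OH(0°)/COOH(60°); Cl(240°)/NH2(300°) — 3 interactions.

3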